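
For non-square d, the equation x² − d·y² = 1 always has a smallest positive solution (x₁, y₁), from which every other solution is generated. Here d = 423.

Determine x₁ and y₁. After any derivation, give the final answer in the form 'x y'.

4607 224

√423 = [20; 1,1,3,4,3,1,1,40, …], period ℓ=8 (even) → k=7
k=0  a_k=20  p_k/q_k = 20/1
k=1  a_k=1  p_k/q_k = 21/1
k=2  a_k=1  p_k/q_k = 41/2
k=3  a_k=3  p_k/q_k = 144/7
k=4  a_k=4  p_k/q_k = 617/30
k=5  a_k=3  p_k/q_k = 1995/97
k=6  a_k=1  p_k/q_k = 2612/127
k=7  a_k=1  p_k/q_k = 4607/224
fundamental: x₁=4607, y₁=224  (since 21224449 − 423·50176 = 1)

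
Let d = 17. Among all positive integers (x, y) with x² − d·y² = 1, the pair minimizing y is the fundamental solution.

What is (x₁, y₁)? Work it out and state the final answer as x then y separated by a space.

33 8

√17 → a₀=4, period (8); ℓ=1 odd so k=1
i=0: a=4 ⇒ p=4, q=1
i=1: a=8 ⇒ p=33, q=8
→ (33, 8).  Check: 33²=1089, 17·8²=1088, difference 1.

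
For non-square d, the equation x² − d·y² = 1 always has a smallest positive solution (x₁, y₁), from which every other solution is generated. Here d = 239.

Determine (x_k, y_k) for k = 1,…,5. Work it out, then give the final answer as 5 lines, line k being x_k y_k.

6195120 400729
76759023628799 4965128484960
951062724926484326640 61519133559490389671
11783895416893046404284364801 762236829394135240588726080
146005292350203948217495381647615600 9444297253032328704218497935069529

√239 → a₀=15, period (2,5,1,2,4,15,4,2,1,5,2,30); ℓ=12 even so k=11
i=0: a=15 ⇒ p=15, q=1
…
i=6: a=15 ⇒ p=37907, q=2452
i=7: a=4 ⇒ p=154117, q=9969
…
i=10: a=5 ⇒ p=2847431, q=184185
i=11: a=2 ⇒ p=6195120, q=400729
(x₁, y₁) = (6195120, 400729);  6195120² − 239·400729² = 1 ✓
n=2: (6195120,400729)∘(6195120,400729) = (6195120·6195120+239·400729·400729, 6195120·400729+400729·6195120) = (76759023628799,4965128484960)
n=3: (76759023628799,4965128484960)∘(6195120,400729) = (6195120·76759023628799+239·400729·4965128484960, 6195120·4965128484960+400729·76759023628799) = (951062724926484326640,61519133559490389671)
n=4: (951062724926484326640,61519133559490389671)∘(6195120,400729) = (6195120·951062724926484326640+239·400729·61519133559490389671, 6195120·61519133559490389671+400729·951062724926484326640) = (11783895416893046404284364801,762236829394135240588726080)
n=5: (11783895416893046404284364801,762236829394135240588726080)∘(6195120,400729) = (6195120·11783895416893046404284364801+239·400729·762236829394135240588726080, 6195120·762236829394135240588726080+400729·11783895416893046404284364801) = (146005292350203948217495381647615600,9444297253032328704218497935069529)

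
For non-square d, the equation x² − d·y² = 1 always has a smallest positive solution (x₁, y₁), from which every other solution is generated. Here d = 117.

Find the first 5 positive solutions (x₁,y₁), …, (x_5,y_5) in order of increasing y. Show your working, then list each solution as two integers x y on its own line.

d=117: √d = [10; 1,4,2,4,1,20] (ℓ=6, even), read p_5/q_5
step 0: (10, 1)  from 10·(1,0) + (0,1)
step 1: (11, 1)  from 1·(10,1) + (1,0)
…
step 4: (530, 49)  from 4·(119,11) + (54,5)
step 5: (649, 60)  from 1·(530,49) + (119,11)
fundamental: x₁=649, y₁=60  (since 421201 − 117·3600 = 1)
(x_2, y_2) = (649·649 + 117·60·60, 649·60 + 60·649) = (842401, 77880)
(x_3, y_3) = (649·842401 + 117·60·77880, 649·77880 + 60·842401) = (1093435849, 101088180)
(x_4, y_4) = (649·1093435849 + 117·60·101088180, 649·101088180 + 60·1093435849) = (1419278889601, 131212379760)
(x_5, y_5) = (649·1419278889601 + 117·60·131212379760, 649·131212379760 + 60·1419278889601) = (1842222905266249, 170313567840300)

649 60
842401 77880
1093435849 101088180
1419278889601 131212379760
1842222905266249 170313567840300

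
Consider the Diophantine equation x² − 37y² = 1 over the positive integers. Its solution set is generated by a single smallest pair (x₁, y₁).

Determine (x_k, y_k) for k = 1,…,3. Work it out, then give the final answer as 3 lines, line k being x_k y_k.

73 12
10657 1752
1555849 255780

√37 = [6; 12, …], period ℓ=1 (odd) → k=1
a_0=6:  p_0=6·1+0=6,  q_0=6·0+1=1
a_1=12:  p_1=12·6+1=73,  q_1=12·1+0=12
(x₁, y₁) = (73, 12);  73² − 37·12² = 1 ✓
k=2:  x_2 = 73·73+37·12·12 = 10657,  y_2 = 73·12+12·73 = 1752
k=3:  x_3 = 73·10657+37·12·1752 = 1555849,  y_3 = 73·1752+12·10657 = 255780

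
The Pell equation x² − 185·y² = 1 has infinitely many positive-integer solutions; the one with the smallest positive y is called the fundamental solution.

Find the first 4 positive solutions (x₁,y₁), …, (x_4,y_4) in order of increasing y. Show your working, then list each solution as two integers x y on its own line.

d=185: √d = [13; 1,1,1,1,26] (ℓ=5, odd), read p_9/q_9
a_0=13:  p_0=13·1+0=13,  q_0=13·0+1=1
…
a_2=1:  p_2=1·14+13=27,  q_2=1·1+1=2
a_3=1:  p_3=1·27+14=41,  q_3=1·2+1=3
…
a_8=1:  p_8=1·3686+1877=5563,  q_8=1·271+138=409
a_9=1:  p_9=1·5563+3686=9249,  q_9=1·409+271=680
fundamental: x₁=9249, y₁=680  (since 85544001 − 185·462400 = 1)
k=2:  x_2 = 9249·9249+185·680·680 = 171088001,  y_2 = 9249·680+680·9249 = 12578640
k=3:  x_3 = 9249·171088001+185·680·12578640 = 3164785833249,  y_3 = 9249·12578640+680·171088001 = 232679682040
k=4:  x_4 = 9249·3164785833249+185·680·232679682040 = 58542208172352001,  y_4 = 9249·232679682040+680·3164785833249 = 4304108745797280

9249 680
171088001 12578640
3164785833249 232679682040
58542208172352001 4304108745797280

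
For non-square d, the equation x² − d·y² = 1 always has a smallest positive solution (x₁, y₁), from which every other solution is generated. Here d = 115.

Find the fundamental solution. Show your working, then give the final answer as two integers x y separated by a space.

[10; 1,2,1,1,1,1,1,2,1,20] for √115; ℓ=10 ⇒ convergent index 9
i=0: a=10 ⇒ p=10, q=1
i=1: a=1 ⇒ p=11, q=1
i=2: a=2 ⇒ p=32, q=3
i=3: a=1 ⇒ p=43, q=4
i=4: a=1 ⇒ p=75, q=7
…
i=6: a=1 ⇒ p=193, q=18
i=7: a=1 ⇒ p=311, q=29
i=8: a=2 ⇒ p=815, q=76
i=9: a=1 ⇒ p=1126, q=105
(x₁, y₁) = (1126, 105);  1126² − 115·105² = 1 ✓

1126 105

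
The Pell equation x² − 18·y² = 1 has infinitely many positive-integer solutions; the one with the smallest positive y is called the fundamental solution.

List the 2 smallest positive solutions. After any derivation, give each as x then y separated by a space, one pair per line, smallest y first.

17 4
577 136

√18 = [4; 4,8, …], period ℓ=2 (even) → k=1
k=0  a_k=4  p_k/q_k = 4/1
k=1  a_k=4  p_k/q_k = 17/4
(x₁, y₁) = (17, 4);  17² − 18·4² = 1 ✓
k=2:  x_2 = 17·17+18·4·4 = 577,  y_2 = 17·4+4·17 = 136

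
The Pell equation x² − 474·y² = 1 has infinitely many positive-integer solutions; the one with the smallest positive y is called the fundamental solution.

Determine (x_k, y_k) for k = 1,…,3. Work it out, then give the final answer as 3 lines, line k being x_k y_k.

193549 8890
74922430801 3441301220
29002323118011949 1332120819650670

d=474: √d = [21; 1,3,2,1,1,…,3,1,42] (ℓ=14, even), read p_13/q_13
a_0=21:  p_0=21·1+0=21,  q_0=21·0+1=1
a_1=1:  p_1=1·21+1=22,  q_1=1·1+0=1
…
a_3=2:  p_3=2·87+22=196,  q_3=2·4+1=9
a_4=1:  p_4=1·196+87=283,  q_4=1·9+4=13
a_5=1:  p_5=1·283+196=479,  q_5=1·13+9=22
a_6=1:  p_6=1·479+283=762,  q_6=1·22+13=35
a_7=6:  p_7=6·762+479=5051,  q_7=6·35+22=232
a_8=1:  p_8=1·5051+762=5813,  q_8=1·232+35=267
a_9=1:  p_9=1·5813+5051=10864,  q_9=1·267+232=499
a_10=1:  p_10=1·10864+5813=16677,  q_10=1·499+267=766
…
a_12=3:  p_12=3·44218+16677=149331,  q_12=3·2031+766=6859
a_13=1:  p_13=1·149331+44218=193549,  q_13=1·6859+2031=8890
→ (193549, 8890).  Check: 193549²=37461215401, 474·8890²=37461215400, difference 1.
(x_2, y_2) = (193549·193549 + 474·8890·8890, 193549·8890 + 8890·193549) = (74922430801, 3441301220)
(x_3, y_3) = (193549·74922430801 + 474·8890·3441301220, 193549·3441301220 + 8890·74922430801) = (29002323118011949, 1332120819650670)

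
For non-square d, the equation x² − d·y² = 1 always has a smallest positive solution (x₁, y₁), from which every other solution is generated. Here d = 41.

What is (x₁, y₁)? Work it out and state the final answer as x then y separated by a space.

2049 320

√41 → a₀=6, period (2,2,12); ℓ=3 odd so k=5
a_0=6:  p_0=6·1+0=6,  q_0=6·0+1=1
…
a_3=12:  p_3=12·32+13=397,  q_3=12·5+2=62
a_4=2:  p_4=2·397+32=826,  q_4=2·62+5=129
a_5=2:  p_5=2·826+397=2049,  q_5=2·129+62=320
(x₁, y₁) = (2049, 320);  2049² − 41·320² = 1 ✓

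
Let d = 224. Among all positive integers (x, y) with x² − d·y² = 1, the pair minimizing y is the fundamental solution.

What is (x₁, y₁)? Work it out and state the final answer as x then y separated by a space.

15 1

[14; 1,28] for √224; ℓ=2 ⇒ convergent index 1
a_0=14:  p_0=14·1+0=14,  q_0=14·0+1=1
a_1=1:  p_1=1·14+1=15,  q_1=1·1+0=1
(x₁, y₁) = (15, 1);  15² − 224·1² = 1 ✓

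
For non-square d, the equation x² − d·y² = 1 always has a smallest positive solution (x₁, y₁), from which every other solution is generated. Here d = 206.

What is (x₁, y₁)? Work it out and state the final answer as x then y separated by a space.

[14; 2,1,5,14,5,1,2,28] for √206; ℓ=8 ⇒ convergent index 7
step 0: (14, 1)  from 14·(1,0) + (0,1)
step 1: (29, 2)  from 2·(14,1) + (1,0)
…
step 3: (244, 17)  from 5·(43,3) + (29,2)
step 4: (3459, 241)  from 14·(244,17) + (43,3)
step 5: (17539, 1222)  from 5·(3459,241) + (244,17)
step 6: (20998, 1463)  from 1·(17539,1222) + (3459,241)
step 7: (59535, 4148)  from 2·(20998,1463) + (17539,1222)
fundamental: x₁=59535, y₁=4148  (since 3544416225 − 206·17205904 = 1)

59535 4148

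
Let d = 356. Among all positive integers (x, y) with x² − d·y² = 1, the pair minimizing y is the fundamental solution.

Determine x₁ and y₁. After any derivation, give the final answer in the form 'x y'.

[18; 1,6,1,1,2,…,6,1,36] for √356; ℓ=14 ⇒ convergent index 13
step 0: (18, 1)  from 18·(1,0) + (0,1)
…
step 2: (132, 7)  from 6·(19,1) + (18,1)
step 3: (151, 8)  from 1·(132,7) + (19,1)
…
step 5: (717, 38)  from 2·(283,15) + (151,8)
…
step 9: (28151, 1492)  from 2·(9717,515) + (8717,462)
step 10: (37868, 2007)  from 1·(28151,1492) + (9717,515)
…
step 12: (433982, 23001)  from 6·(66019,3499) + (37868,2007)
step 13: (500001, 26500)  from 1·(433982,23001) + (66019,3499)
→ (500001, 26500).  Check: 500001²=250001000001, 356·26500²=250001000000, difference 1.

500001 26500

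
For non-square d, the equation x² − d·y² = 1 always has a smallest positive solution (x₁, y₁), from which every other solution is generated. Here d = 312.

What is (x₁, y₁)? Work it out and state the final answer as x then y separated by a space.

53 3

d=312: √d = [17; 1,1,1,34] (ℓ=4, even), read p_3/q_3
step 0: (17, 1)  from 17·(1,0) + (0,1)
…
step 2: (35, 2)  from 1·(18,1) + (17,1)
step 3: (53, 3)  from 1·(35,2) + (18,1)
(x₁, y₁) = (53, 3);  53² − 312·3² = 1 ✓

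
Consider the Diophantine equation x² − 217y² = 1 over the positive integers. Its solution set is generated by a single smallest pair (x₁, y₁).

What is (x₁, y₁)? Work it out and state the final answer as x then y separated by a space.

[14; 1,2,1,2,1,…,2,1,28] for √217; ℓ=16 ⇒ convergent index 15
a_0=14:  p_0=14·1+0=14,  q_0=14·0+1=1
…
a_2=2:  p_2=2·15+14=44,  q_2=2·1+1=3
…
a_6=1:  p_6=1·221+162=383,  q_6=1·15+11=26
…
a_13=1:  p_13=1·740980+293381=1034361,  q_13=1·50301+19916=70217
a_14=2:  p_14=2·1034361+740980=2809702,  q_14=2·70217+50301=190735
a_15=1:  p_15=1·2809702+1034361=3844063,  q_15=1·190735+70217=260952
fundamental: x₁=3844063, y₁=260952  (since 14776820347969 − 217·68095946304 = 1)

3844063 260952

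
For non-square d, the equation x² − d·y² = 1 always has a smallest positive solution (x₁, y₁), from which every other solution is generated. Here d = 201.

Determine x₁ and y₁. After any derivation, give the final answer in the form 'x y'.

[14; 5,1,1,1,2,…,1,5,28] for √201; ℓ=14 ⇒ convergent index 13
step 0: (14, 1)  from 14·(1,0) + (0,1)
step 1: (71, 5)  from 5·(14,1) + (1,0)
step 2: (85, 6)  from 1·(71,5) + (14,1)
step 3: (156, 11)  from 1·(85,6) + (71,5)
step 4: (241, 17)  from 1·(156,11) + (85,6)
step 5: (638, 45)  from 2·(241,17) + (156,11)
…
step 7: (7670, 541)  from 8·(879,62) + (638,45)
step 8: (8549, 603)  from 1·(7670,541) + (879,62)
step 9: (24768, 1747)  from 2·(8549,603) + (7670,541)
…
step 11: (58085, 4097)  from 1·(33317,2350) + (24768,1747)
step 12: (91402, 6447)  from 1·(58085,4097) + (33317,2350)
step 13: (515095, 36332)  from 5·(91402,6447) + (58085,4097)
fundamental: x₁=515095, y₁=36332  (since 265322859025 − 201·1320014224 = 1)

515095 36332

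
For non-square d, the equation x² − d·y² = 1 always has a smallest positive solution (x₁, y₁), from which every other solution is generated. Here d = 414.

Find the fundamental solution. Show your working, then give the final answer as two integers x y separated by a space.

d=414: √d = [20; 2,1,7,2,7,1,2,40] (ℓ=8, even), read p_7/q_7
step 0: (20, 1)  from 20·(1,0) + (0,1)
…
step 3: (468, 23)  from 7·(61,3) + (41,2)
…
step 6: (8444, 415)  from 1·(7447,366) + (997,49)
step 7: (24335, 1196)  from 2·(8444,415) + (7447,366)
→ (24335, 1196).  Check: 24335²=592192225, 414·1196²=592192224, difference 1.

24335 1196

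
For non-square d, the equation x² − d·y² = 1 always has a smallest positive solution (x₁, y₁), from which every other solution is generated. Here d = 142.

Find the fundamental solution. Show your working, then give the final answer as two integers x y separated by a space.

143 12

√142 → a₀=11, period (1,10,1,22); ℓ=4 even so k=3
a_0=11:  p_0=11·1+0=11,  q_0=11·0+1=1
…
a_2=10:  p_2=10·12+11=131,  q_2=10·1+1=11
a_3=1:  p_3=1·131+12=143,  q_3=1·11+1=12
(x₁, y₁) = (143, 12);  143² − 142·12² = 1 ✓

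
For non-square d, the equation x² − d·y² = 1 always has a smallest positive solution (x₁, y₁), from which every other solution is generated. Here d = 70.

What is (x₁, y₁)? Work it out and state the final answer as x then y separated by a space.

[8; 2,1,2,1,2,16] for √70; ℓ=6 ⇒ convergent index 5
k=0  a_k=8  p_k/q_k = 8/1
k=1  a_k=2  p_k/q_k = 17/2
k=2  a_k=1  p_k/q_k = 25/3
…
k=4  a_k=1  p_k/q_k = 92/11
k=5  a_k=2  p_k/q_k = 251/30
→ (251, 30).  Check: 251²=63001, 70·30²=63000, difference 1.

251 30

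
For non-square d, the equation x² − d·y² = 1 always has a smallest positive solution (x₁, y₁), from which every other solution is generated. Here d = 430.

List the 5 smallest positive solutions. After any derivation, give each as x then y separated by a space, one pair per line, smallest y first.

2862251 138030
16384961574001 790153011060
93795745300289010251 4523232492118854090
536933931562978654798296001 25893253447598574322902120
3073679365100040639604854765306251 148225981147280410676109712890150

d=430: √d = [20; 1,2,1,3,1,…,2,1,40] (ℓ=14, even), read p_13/q_13
step 0: (20, 1)  from 20·(1,0) + (0,1)
step 1: (21, 1)  from 1·(20,1) + (1,0)
…
step 3: (83, 4)  from 1·(62,3) + (21,1)
…
step 9: (155233, 7486)  from 1·(133439,6435) + (21794,1051)
step 10: (599138, 28893)  from 3·(155233,7486) + (133439,6435)
step 11: (754371, 36379)  from 1·(599138,28893) + (155233,7486)
step 12: (2107880, 101651)  from 2·(754371,36379) + (599138,28893)
step 13: (2862251, 138030)  from 1·(2107880,101651) + (754371,36379)
(x₁, y₁) = (2862251, 138030);  2862251² − 430·138030² = 1 ✓
n=2: (2862251,138030)∘(2862251,138030) = (2862251·2862251+430·138030·138030, 2862251·138030+138030·2862251) = (16384961574001,790153011060)
n=3: (16384961574001,790153011060)∘(2862251,138030) = (2862251·16384961574001+430·138030·790153011060, 2862251·790153011060+138030·16384961574001) = (93795745300289010251,4523232492118854090)
n=4: (93795745300289010251,4523232492118854090)∘(2862251,138030) = (2862251·93795745300289010251+430·138030·4523232492118854090, 2862251·4523232492118854090+138030·93795745300289010251) = (536933931562978654798296001,25893253447598574322902120)
n=5: (536933931562978654798296001,25893253447598574322902120)∘(2862251,138030) = (2862251·536933931562978654798296001+430·138030·25893253447598574322902120, 2862251·25893253447598574322902120+138030·536933931562978654798296001) = (3073679365100040639604854765306251,148225981147280410676109712890150)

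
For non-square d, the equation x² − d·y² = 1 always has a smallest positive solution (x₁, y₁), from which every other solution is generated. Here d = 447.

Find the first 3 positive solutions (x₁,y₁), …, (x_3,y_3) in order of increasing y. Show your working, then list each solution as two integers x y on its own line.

148 7
43807 2072
12966724 613305

[21; 7,42] for √447; ℓ=2 ⇒ convergent index 1
a_0=21:  p_0=21·1+0=21,  q_0=21·0+1=1
a_1=7:  p_1=7·21+1=148,  q_1=7·1+0=7
(x₁, y₁) = (148, 7);  148² − 447·7² = 1 ✓
(x_2, y_2) = (148·148 + 447·7·7, 148·7 + 7·148) = (43807, 2072)
(x_3, y_3) = (148·43807 + 447·7·2072, 148·2072 + 7·43807) = (12966724, 613305)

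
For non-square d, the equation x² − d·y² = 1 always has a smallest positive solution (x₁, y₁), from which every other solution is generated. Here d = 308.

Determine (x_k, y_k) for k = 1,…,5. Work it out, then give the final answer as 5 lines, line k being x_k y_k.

351 20
246401 14040
172973151 9856060
121426905601 6918940080
85241514758751 4857086080100

[17; 1,1,4,1,1,34] for √308; ℓ=6 ⇒ convergent index 5
step 0: (17, 1)  from 17·(1,0) + (0,1)
step 1: (18, 1)  from 1·(17,1) + (1,0)
step 2: (35, 2)  from 1·(18,1) + (17,1)
…
step 4: (193, 11)  from 1·(158,9) + (35,2)
step 5: (351, 20)  from 1·(193,11) + (158,9)
(x₁, y₁) = (351, 20);  351² − 308·20² = 1 ✓
n=2: (351,20)∘(351,20) = (351·351+308·20·20, 351·20+20·351) = (246401,14040)
n=3: (246401,14040)∘(351,20) = (351·246401+308·20·14040, 351·14040+20·246401) = (172973151,9856060)
n=4: (172973151,9856060)∘(351,20) = (351·172973151+308·20·9856060, 351·9856060+20·172973151) = (121426905601,6918940080)
n=5: (121426905601,6918940080)∘(351,20) = (351·121426905601+308·20·6918940080, 351·6918940080+20·121426905601) = (85241514758751,4857086080100)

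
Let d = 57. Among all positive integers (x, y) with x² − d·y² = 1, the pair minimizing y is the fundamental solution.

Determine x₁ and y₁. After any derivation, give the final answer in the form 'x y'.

√57 → a₀=7, period (1,1,4,1,1,14); ℓ=6 even so k=5
i=0: a=7 ⇒ p=7, q=1
…
i=4: a=1 ⇒ p=83, q=11
i=5: a=1 ⇒ p=151, q=20
fundamental: x₁=151, y₁=20  (since 22801 − 57·400 = 1)

151 20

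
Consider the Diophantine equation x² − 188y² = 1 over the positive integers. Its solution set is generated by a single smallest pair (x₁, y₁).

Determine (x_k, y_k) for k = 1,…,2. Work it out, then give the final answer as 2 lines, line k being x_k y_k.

4607 336
42448897 3095904

[13; 1,2,2,6,2,2,1,26] for √188; ℓ=8 ⇒ convergent index 7
a_0=13:  p_0=13·1+0=13,  q_0=13·0+1=1
…
a_4=6:  p_4=6·96+41=617,  q_4=6·7+3=45
…
a_6=2:  p_6=2·1330+617=3277,  q_6=2·97+45=239
a_7=1:  p_7=1·3277+1330=4607,  q_7=1·239+97=336
(x₁, y₁) = (4607, 336);  4607² − 188·336² = 1 ✓
n=2: (4607,336)∘(4607,336) = (4607·4607+188·336·336, 4607·336+336·4607) = (42448897,3095904)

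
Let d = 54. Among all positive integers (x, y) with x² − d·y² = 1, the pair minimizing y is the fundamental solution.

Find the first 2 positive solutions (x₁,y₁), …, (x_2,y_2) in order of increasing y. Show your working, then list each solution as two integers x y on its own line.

485 66
470449 64020

d=54: √d = [7; 2,1,6,1,2,14] (ℓ=6, even), read p_5/q_5
step 0: (7, 1)  from 7·(1,0) + (0,1)
…
step 2: (22, 3)  from 1·(15,2) + (7,1)
step 3: (147, 20)  from 6·(22,3) + (15,2)
step 4: (169, 23)  from 1·(147,20) + (22,3)
step 5: (485, 66)  from 2·(169,23) + (147,20)
→ (485, 66).  Check: 485²=235225, 54·66²=235224, difference 1.
n=2: (485,66)∘(485,66) = (485·485+54·66·66, 485·66+66·485) = (470449,64020)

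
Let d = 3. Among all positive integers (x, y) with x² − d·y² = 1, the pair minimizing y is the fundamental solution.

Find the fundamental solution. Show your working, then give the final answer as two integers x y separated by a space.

d=3: √d = [1; 1,2] (ℓ=2, even), read p_1/q_1
a_0=1:  p_0=1·1+0=1,  q_0=1·0+1=1
a_1=1:  p_1=1·1+1=2,  q_1=1·1+0=1
fundamental: x₁=2, y₁=1  (since 4 − 3·1 = 1)

2 1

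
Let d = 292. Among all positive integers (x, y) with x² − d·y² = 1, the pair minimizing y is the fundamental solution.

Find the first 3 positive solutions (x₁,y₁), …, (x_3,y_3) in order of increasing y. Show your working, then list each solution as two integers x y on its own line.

2281249 133500
10408194000001 609093483000
47487364308614281249 2778987798000400500

d=292: √d = [17; 11,2,1,3,8,3,1,2,11,34] (ℓ=10, even), read p_9/q_9
step 0: (17, 1)  from 17·(1,0) + (0,1)
step 1: (188, 11)  from 11·(17,1) + (1,0)
step 2: (393, 23)  from 2·(188,11) + (17,1)
…
step 4: (2136, 125)  from 3·(581,34) + (393,23)
…
step 6: (55143, 3227)  from 3·(17669,1034) + (2136,125)
step 7: (72812, 4261)  from 1·(55143,3227) + (17669,1034)
step 8: (200767, 11749)  from 2·(72812,4261) + (55143,3227)
step 9: (2281249, 133500)  from 11·(200767,11749) + (72812,4261)
(x₁, y₁) = (2281249, 133500);  2281249² − 292·133500² = 1 ✓
k=2:  x_2 = 2281249·2281249+292·133500·133500 = 10408194000001,  y_2 = 2281249·133500+133500·2281249 = 609093483000
k=3:  x_3 = 2281249·10408194000001+292·133500·609093483000 = 47487364308614281249,  y_3 = 2281249·609093483000+133500·10408194000001 = 2778987798000400500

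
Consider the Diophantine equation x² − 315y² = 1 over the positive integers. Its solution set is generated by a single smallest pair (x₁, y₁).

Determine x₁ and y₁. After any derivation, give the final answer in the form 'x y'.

71 4

d=315: √d = [17; 1,2,1,34] (ℓ=4, even), read p_3/q_3
k=0  a_k=17  p_k/q_k = 17/1
k=1  a_k=1  p_k/q_k = 18/1
k=2  a_k=2  p_k/q_k = 53/3
k=3  a_k=1  p_k/q_k = 71/4
(x₁, y₁) = (71, 4);  71² − 315·4² = 1 ✓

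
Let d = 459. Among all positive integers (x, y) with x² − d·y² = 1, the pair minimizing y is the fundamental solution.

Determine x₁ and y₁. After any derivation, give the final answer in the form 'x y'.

√459 = [21; 2,2,1,4,21,4,1,2,2,42, …], period ℓ=10 (even) → k=9
a_0=21:  p_0=21·1+0=21,  q_0=21·0+1=1
…
a_2=2:  p_2=2·43+21=107,  q_2=2·2+1=5
a_3=1:  p_3=1·107+43=150,  q_3=1·5+2=7
…
a_5=21:  p_5=21·707+150=14997,  q_5=21·33+7=700
a_6=4:  p_6=4·14997+707=60695,  q_6=4·700+33=2833
a_7=1:  p_7=1·60695+14997=75692,  q_7=1·2833+700=3533
a_8=2:  p_8=2·75692+60695=212079,  q_8=2·3533+2833=9899
a_9=2:  p_9=2·212079+75692=499850,  q_9=2·9899+3533=23331
→ (499850, 23331).  Check: 499850²=249850022500, 459·23331²=249850022499, difference 1.

499850 23331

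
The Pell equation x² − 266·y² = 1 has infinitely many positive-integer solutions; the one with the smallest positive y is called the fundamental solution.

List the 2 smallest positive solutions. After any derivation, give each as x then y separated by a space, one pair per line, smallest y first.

[16; 3,4,3,32] for √266; ℓ=4 ⇒ convergent index 3
i=0: a=16 ⇒ p=16, q=1
i=1: a=3 ⇒ p=49, q=3
i=2: a=4 ⇒ p=212, q=13
i=3: a=3 ⇒ p=685, q=42
(x₁, y₁) = (685, 42);  685² − 266·42² = 1 ✓
n=2: (685,42)∘(685,42) = (685·685+266·42·42, 685·42+42·685) = (938449,57540)

685 42
938449 57540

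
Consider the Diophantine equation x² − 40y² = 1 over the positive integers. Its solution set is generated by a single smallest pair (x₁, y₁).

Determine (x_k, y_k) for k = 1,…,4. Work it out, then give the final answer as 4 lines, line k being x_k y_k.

19 3
721 114
27379 4329
1039681 164388

[6; 3,12] for √40; ℓ=2 ⇒ convergent index 1
i=0: a=6 ⇒ p=6, q=1
i=1: a=3 ⇒ p=19, q=3
→ (19, 3).  Check: 19²=361, 40·3²=360, difference 1.
(19+3√40)^2 = 721 + 114√40
(19+3√40)^3 = 27379 + 4329√40
(19+3√40)^4 = 1039681 + 164388√40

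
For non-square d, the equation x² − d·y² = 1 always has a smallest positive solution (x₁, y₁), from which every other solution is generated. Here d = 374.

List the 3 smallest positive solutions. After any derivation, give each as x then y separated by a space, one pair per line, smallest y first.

d=374: √d = [19; 2,1,18,1,2,38] (ℓ=6, even), read p_5/q_5
k=0  a_k=19  p_k/q_k = 19/1
k=1  a_k=2  p_k/q_k = 39/2
k=2  a_k=1  p_k/q_k = 58/3
…
k=4  a_k=1  p_k/q_k = 1141/59
k=5  a_k=2  p_k/q_k = 3365/174
→ (3365, 174).  Check: 3365²=11323225, 374·174²=11323224, difference 1.
(3365+174√374)^2 = 22646449 + 1171020√374
(3365+174√374)^3 = 152410598405 + 7880964426√374

3365 174
22646449 1171020
152410598405 7880964426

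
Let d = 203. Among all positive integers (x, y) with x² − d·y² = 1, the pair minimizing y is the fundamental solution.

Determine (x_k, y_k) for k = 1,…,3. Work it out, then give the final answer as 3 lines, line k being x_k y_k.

√203 = [14; 4,28, …], period ℓ=2 (even) → k=1
i=0: a=14 ⇒ p=14, q=1
i=1: a=4 ⇒ p=57, q=4
fundamental: x₁=57, y₁=4  (since 3249 − 203·16 = 1)
k=2:  x_2 = 57·57+203·4·4 = 6497,  y_2 = 57·4+4·57 = 456
k=3:  x_3 = 57·6497+203·4·456 = 740601,  y_3 = 57·456+4·6497 = 51980

57 4
6497 456
740601 51980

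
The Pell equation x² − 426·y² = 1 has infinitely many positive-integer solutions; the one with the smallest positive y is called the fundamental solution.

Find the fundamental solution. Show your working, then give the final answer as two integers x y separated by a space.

88751 4300

√426 → a₀=20, period (1,1,1,3,2,6,2,3,1,1,1,40); ℓ=12 even so k=11
a_0=20:  p_0=20·1+0=20,  q_0=20·0+1=1
a_1=1:  p_1=1·20+1=21,  q_1=1·1+0=1
a_2=1:  p_2=1·21+20=41,  q_2=1·1+1=2
…
a_4=3:  p_4=3·62+41=227,  q_4=3·3+2=11
a_5=2:  p_5=2·227+62=516,  q_5=2·11+3=25
a_6=6:  p_6=6·516+227=3323,  q_6=6·25+11=161
…
a_8=3:  p_8=3·7162+3323=24809,  q_8=3·347+161=1202
a_9=1:  p_9=1·24809+7162=31971,  q_9=1·1202+347=1549
a_10=1:  p_10=1·31971+24809=56780,  q_10=1·1549+1202=2751
a_11=1:  p_11=1·56780+31971=88751,  q_11=1·2751+1549=4300
→ (88751, 4300).  Check: 88751²=7876740001, 426·4300²=7876740000, difference 1.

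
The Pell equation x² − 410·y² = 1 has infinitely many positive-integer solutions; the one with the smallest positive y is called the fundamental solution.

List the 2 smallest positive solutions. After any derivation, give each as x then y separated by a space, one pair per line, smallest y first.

[20; 4,40] for √410; ℓ=2 ⇒ convergent index 1
i=0: a=20 ⇒ p=20, q=1
i=1: a=4 ⇒ p=81, q=4
(x₁, y₁) = (81, 4);  81² − 410·4² = 1 ✓
(81+4√410)^2 = 13121 + 648√410

81 4
13121 648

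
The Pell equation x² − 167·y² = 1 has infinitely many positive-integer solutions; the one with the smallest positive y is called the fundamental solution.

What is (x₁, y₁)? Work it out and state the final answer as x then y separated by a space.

168 13

√167 → a₀=12, period (1,11,1,24); ℓ=4 even so k=3
k=0  a_k=12  p_k/q_k = 12/1
…
k=2  a_k=11  p_k/q_k = 155/12
k=3  a_k=1  p_k/q_k = 168/13
fundamental: x₁=168, y₁=13  (since 28224 − 167·169 = 1)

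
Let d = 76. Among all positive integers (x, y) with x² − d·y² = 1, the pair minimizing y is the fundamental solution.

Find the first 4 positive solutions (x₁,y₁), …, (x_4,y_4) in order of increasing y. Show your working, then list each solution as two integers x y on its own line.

57799 6630
6681448801 766414740
772362118440199 88596011107890
89283516160768675201 10241521691283453480

√76 = [8; 1,2,1,1,5,4,5,1,1,2,1,16, …], period ℓ=12 (even) → k=11
a_0=8:  p_0=8·1+0=8,  q_0=8·0+1=1
a_1=1:  p_1=1·8+1=9,  q_1=1·1+0=1
a_2=2:  p_2=2·9+8=26,  q_2=2·1+1=3
a_3=1:  p_3=1·26+9=35,  q_3=1·3+1=4
a_4=1:  p_4=1·35+26=61,  q_4=1·4+3=7
a_5=5:  p_5=5·61+35=340,  q_5=5·7+4=39
a_6=4:  p_6=4·340+61=1421,  q_6=4·39+7=163
a_7=5:  p_7=5·1421+340=7445,  q_7=5·163+39=854
a_8=1:  p_8=1·7445+1421=8866,  q_8=1·854+163=1017
a_9=1:  p_9=1·8866+7445=16311,  q_9=1·1017+854=1871
a_10=2:  p_10=2·16311+8866=41488,  q_10=2·1871+1017=4759
a_11=1:  p_11=1·41488+16311=57799,  q_11=1·4759+1871=6630
→ (57799, 6630).  Check: 57799²=3340724401, 76·6630²=3340724400, difference 1.
k=2:  x_2 = 57799·57799+76·6630·6630 = 6681448801,  y_2 = 57799·6630+6630·57799 = 766414740
k=3:  x_3 = 57799·6681448801+76·6630·766414740 = 772362118440199,  y_3 = 57799·766414740+6630·6681448801 = 88596011107890
k=4:  x_4 = 57799·772362118440199+76·6630·88596011107890 = 89283516160768675201,  y_4 = 57799·88596011107890+6630·772362118440199 = 10241521691283453480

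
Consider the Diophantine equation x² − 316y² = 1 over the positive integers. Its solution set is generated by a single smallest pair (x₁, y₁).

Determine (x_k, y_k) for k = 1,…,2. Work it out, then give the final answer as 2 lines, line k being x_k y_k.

12799 720
327628801 18430560

d=316: √d = [17; 1,3,2,8,2,3,1,34] (ℓ=8, even), read p_7/q_7
a_0=17:  p_0=17·1+0=17,  q_0=17·0+1=1
a_1=1:  p_1=1·17+1=18,  q_1=1·1+0=1
a_2=3:  p_2=3·18+17=71,  q_2=3·1+1=4
…
a_5=2:  p_5=2·1351+160=2862,  q_5=2·76+9=161
a_6=3:  p_6=3·2862+1351=9937,  q_6=3·161+76=559
a_7=1:  p_7=1·9937+2862=12799,  q_7=1·559+161=720
fundamental: x₁=12799, y₁=720  (since 163814401 − 316·518400 = 1)
k=2:  x_2 = 12799·12799+316·720·720 = 327628801,  y_2 = 12799·720+720·12799 = 18430560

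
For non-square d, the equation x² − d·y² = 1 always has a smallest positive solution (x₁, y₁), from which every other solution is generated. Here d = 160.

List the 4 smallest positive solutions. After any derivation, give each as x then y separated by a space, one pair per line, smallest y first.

721 57
1039681 82194
1499219281 118523691
2161873163521 170911080228

√160 = [12; 1,1,1,5,1,1,1,24, …], period ℓ=8 (even) → k=7
a_0=12:  p_0=12·1+0=12,  q_0=12·0+1=1
…
a_6=1:  p_6=1·253+215=468,  q_6=1·20+17=37
a_7=1:  p_7=1·468+253=721,  q_7=1·37+20=57
fundamental: x₁=721, y₁=57  (since 519841 − 160·3249 = 1)
(721+57√160)^2 = 1039681 + 82194√160
(721+57√160)^3 = 1499219281 + 118523691√160
(721+57√160)^4 = 2161873163521 + 170911080228√160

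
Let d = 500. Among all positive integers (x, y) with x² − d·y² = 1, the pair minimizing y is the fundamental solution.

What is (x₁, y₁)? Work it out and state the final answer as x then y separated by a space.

[22; 2,1,3,2,1,…,1,2,44] for √500; ℓ=14 ⇒ convergent index 13
a_0=22:  p_0=22·1+0=22,  q_0=22·0+1=1
…
a_6=1:  p_6=1·805+559=1364,  q_6=1·36+25=61
…
a_10=2:  p_10=2·30254+15809=76317,  q_10=2·1353+707=3413
a_11=3:  p_11=3·76317+30254=259205,  q_11=3·3413+1353=11592
a_12=1:  p_12=1·259205+76317=335522,  q_12=1·11592+3413=15005
a_13=2:  p_13=2·335522+259205=930249,  q_13=2·15005+11592=41602
→ (930249, 41602).  Check: 930249²=865363202001, 500·41602²=865363202000, difference 1.

930249 41602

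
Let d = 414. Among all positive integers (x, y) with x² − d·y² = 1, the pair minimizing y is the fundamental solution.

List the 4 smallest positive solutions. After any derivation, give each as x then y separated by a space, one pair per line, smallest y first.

d=414: √d = [20; 2,1,7,2,7,1,2,40] (ℓ=8, even), read p_7/q_7
k=0  a_k=20  p_k/q_k = 20/1
…
k=2  a_k=1  p_k/q_k = 61/3
k=3  a_k=7  p_k/q_k = 468/23
…
k=6  a_k=1  p_k/q_k = 8444/415
k=7  a_k=2  p_k/q_k = 24335/1196
→ (24335, 1196).  Check: 24335²=592192225, 414·1196²=592192224, difference 1.
k=2:  x_2 = 24335·24335+414·1196·1196 = 1184384449,  y_2 = 24335·1196+1196·24335 = 58209320
k=3:  x_3 = 24335·1184384449+414·1196·58209320 = 57643991108495,  y_3 = 24335·58209320+1196·1184384449 = 2833047603204
k=4:  x_4 = 24335·57643991108495+414·1196·2833047603204 = 2805533046066067201,  y_4 = 24335·2833047603204+1196·57643991108495 = 137884426789729360

24335 1196
1184384449 58209320
57643991108495 2833047603204
2805533046066067201 137884426789729360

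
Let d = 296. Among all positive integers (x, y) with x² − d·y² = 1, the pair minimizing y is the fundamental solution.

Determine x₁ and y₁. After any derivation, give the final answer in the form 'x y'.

3699 215

[17; 4,1,7,1,4,34] for √296; ℓ=6 ⇒ convergent index 5
a_0=17:  p_0=17·1+0=17,  q_0=17·0+1=1
…
a_3=7:  p_3=7·86+69=671,  q_3=7·5+4=39
a_4=1:  p_4=1·671+86=757,  q_4=1·39+5=44
a_5=4:  p_5=4·757+671=3699,  q_5=4·44+39=215
→ (3699, 215).  Check: 3699²=13682601, 296·215²=13682600, difference 1.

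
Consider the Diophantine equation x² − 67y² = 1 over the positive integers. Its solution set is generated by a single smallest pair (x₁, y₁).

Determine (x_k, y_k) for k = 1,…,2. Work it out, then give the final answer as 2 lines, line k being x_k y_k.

48842 5967
4771081927 582880428

√67 = [8; 5,2,1,1,7,1,1,2,5,16, …], period ℓ=10 (even) → k=9
k=0  a_k=8  p_k/q_k = 8/1
…
k=2  a_k=2  p_k/q_k = 90/11
k=3  a_k=1  p_k/q_k = 131/16
k=4  a_k=1  p_k/q_k = 221/27
k=5  a_k=7  p_k/q_k = 1678/205
k=6  a_k=1  p_k/q_k = 1899/232
…
k=8  a_k=2  p_k/q_k = 9053/1106
k=9  a_k=5  p_k/q_k = 48842/5967
fundamental: x₁=48842, y₁=5967  (since 2385540964 − 67·35605089 = 1)
(x_2, y_2) = (48842·48842 + 67·5967·5967, 48842·5967 + 5967·48842) = (4771081927, 582880428)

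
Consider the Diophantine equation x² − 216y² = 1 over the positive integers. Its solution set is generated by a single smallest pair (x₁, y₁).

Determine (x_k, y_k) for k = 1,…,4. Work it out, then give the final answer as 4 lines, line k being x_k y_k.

485 33
470449 32010
456335045 31049667
442644523201 30118144980

[14; 1,2,3,2,1,28] for √216; ℓ=6 ⇒ convergent index 5
a_0=14:  p_0=14·1+0=14,  q_0=14·0+1=1
a_1=1:  p_1=1·14+1=15,  q_1=1·1+0=1
a_2=2:  p_2=2·15+14=44,  q_2=2·1+1=3
…
a_4=2:  p_4=2·147+44=338,  q_4=2·10+3=23
a_5=1:  p_5=1·338+147=485,  q_5=1·23+10=33
(x₁, y₁) = (485, 33);  485² − 216·33² = 1 ✓
(485+33√216)^2 = 470449 + 32010√216
(485+33√216)^3 = 456335045 + 31049667√216
(485+33√216)^4 = 442644523201 + 30118144980√216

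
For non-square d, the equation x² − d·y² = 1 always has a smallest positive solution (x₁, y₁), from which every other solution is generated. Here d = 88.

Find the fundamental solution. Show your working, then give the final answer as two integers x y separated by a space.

√88 → a₀=9, period (2,1,1,1,2,18); ℓ=6 even so k=5
a_0=9:  p_0=9·1+0=9,  q_0=9·0+1=1
a_1=2:  p_1=2·9+1=19,  q_1=2·1+0=2
…
a_3=1:  p_3=1·28+19=47,  q_3=1·3+2=5
a_4=1:  p_4=1·47+28=75,  q_4=1·5+3=8
a_5=2:  p_5=2·75+47=197,  q_5=2·8+5=21
→ (197, 21).  Check: 197²=38809, 88·21²=38808, difference 1.

197 21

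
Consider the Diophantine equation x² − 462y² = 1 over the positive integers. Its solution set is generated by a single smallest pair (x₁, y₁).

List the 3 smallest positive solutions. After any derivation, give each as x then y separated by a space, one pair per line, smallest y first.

43 2
3697 172
317899 14790

√462 = [21; 2,42, …], period ℓ=2 (even) → k=1
k=0  a_k=21  p_k/q_k = 21/1
k=1  a_k=2  p_k/q_k = 43/2
fundamental: x₁=43, y₁=2  (since 1849 − 462·4 = 1)
n=2: (43,2)∘(43,2) = (43·43+462·2·2, 43·2+2·43) = (3697,172)
n=3: (3697,172)∘(43,2) = (43·3697+462·2·172, 43·172+2·3697) = (317899,14790)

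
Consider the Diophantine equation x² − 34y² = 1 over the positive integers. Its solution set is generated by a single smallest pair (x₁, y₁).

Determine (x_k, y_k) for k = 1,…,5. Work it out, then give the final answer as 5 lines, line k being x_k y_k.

√34 = [5; 1,4,1,10, …], period ℓ=4 (even) → k=3
i=0: a=5 ⇒ p=5, q=1
…
i=2: a=4 ⇒ p=29, q=5
i=3: a=1 ⇒ p=35, q=6
fundamental: x₁=35, y₁=6  (since 1225 − 34·36 = 1)
k=2:  x_2 = 35·35+34·6·6 = 2449,  y_2 = 35·6+6·35 = 420
k=3:  x_3 = 35·2449+34·6·420 = 171395,  y_3 = 35·420+6·2449 = 29394
k=4:  x_4 = 35·171395+34·6·29394 = 11995201,  y_4 = 35·29394+6·171395 = 2057160
k=5:  x_5 = 35·11995201+34·6·2057160 = 839492675,  y_5 = 35·2057160+6·11995201 = 143971806

35 6
2449 420
171395 29394
11995201 2057160
839492675 143971806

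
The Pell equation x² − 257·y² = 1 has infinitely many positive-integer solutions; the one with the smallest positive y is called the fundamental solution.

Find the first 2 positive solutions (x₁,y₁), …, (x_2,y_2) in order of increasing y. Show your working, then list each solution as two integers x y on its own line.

[16; 32] for √257; ℓ=1 ⇒ convergent index 1
i=0: a=16 ⇒ p=16, q=1
i=1: a=32 ⇒ p=513, q=32
fundamental: x₁=513, y₁=32  (since 263169 − 257·1024 = 1)
(x_2, y_2) = (513·513 + 257·32·32, 513·32 + 32·513) = (526337, 32832)

513 32
526337 32832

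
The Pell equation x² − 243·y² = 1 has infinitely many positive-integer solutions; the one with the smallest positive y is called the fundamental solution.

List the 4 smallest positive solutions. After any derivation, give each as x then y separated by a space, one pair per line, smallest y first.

70226 4505
9863382151 632736260
1385331749802026 88869073185015
194572614913330773601 12481839066348990520

√243 → a₀=15, period (1,1,2,3,15,3,2,1,1,30); ℓ=10 even so k=9
a_0=15:  p_0=15·1+0=15,  q_0=15·0+1=1
a_1=1:  p_1=1·15+1=16,  q_1=1·1+0=1
…
a_3=2:  p_3=2·31+16=78,  q_3=2·2+1=5
a_4=3:  p_4=3·78+31=265,  q_4=3·5+2=17
a_5=15:  p_5=15·265+78=4053,  q_5=15·17+5=260
a_6=3:  p_6=3·4053+265=12424,  q_6=3·260+17=797
a_7=2:  p_7=2·12424+4053=28901,  q_7=2·797+260=1854
a_8=1:  p_8=1·28901+12424=41325,  q_8=1·1854+797=2651
a_9=1:  p_9=1·41325+28901=70226,  q_9=1·2651+1854=4505
→ (70226, 4505).  Check: 70226²=4931691076, 243·4505²=4931691075, difference 1.
k=2:  x_2 = 70226·70226+243·4505·4505 = 9863382151,  y_2 = 70226·4505+4505·70226 = 632736260
k=3:  x_3 = 70226·9863382151+243·4505·632736260 = 1385331749802026,  y_3 = 70226·632736260+4505·9863382151 = 88869073185015
k=4:  x_4 = 70226·1385331749802026+243·4505·88869073185015 = 194572614913330773601,  y_4 = 70226·88869073185015+4505·1385331749802026 = 12481839066348990520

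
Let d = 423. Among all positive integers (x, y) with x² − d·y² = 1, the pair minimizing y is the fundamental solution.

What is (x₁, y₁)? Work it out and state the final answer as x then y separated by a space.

√423 = [20; 1,1,3,4,3,1,1,40, …], period ℓ=8 (even) → k=7
a_0=20:  p_0=20·1+0=20,  q_0=20·0+1=1
a_1=1:  p_1=1·20+1=21,  q_1=1·1+0=1
a_2=1:  p_2=1·21+20=41,  q_2=1·1+1=2
a_3=3:  p_3=3·41+21=144,  q_3=3·2+1=7
…
a_5=3:  p_5=3·617+144=1995,  q_5=3·30+7=97
a_6=1:  p_6=1·1995+617=2612,  q_6=1·97+30=127
a_7=1:  p_7=1·2612+1995=4607,  q_7=1·127+97=224
(x₁, y₁) = (4607, 224);  4607² − 423·224² = 1 ✓

4607 224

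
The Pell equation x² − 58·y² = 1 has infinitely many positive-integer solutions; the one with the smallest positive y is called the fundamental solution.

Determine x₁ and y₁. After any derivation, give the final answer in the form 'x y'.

d=58: √d = [7; 1,1,1,1,1,1,14] (ℓ=7, odd), read p_13/q_13
k=0  a_k=7  p_k/q_k = 7/1
…
k=2  a_k=1  p_k/q_k = 15/2
k=3  a_k=1  p_k/q_k = 23/3
k=4  a_k=1  p_k/q_k = 38/5
…
k=7  a_k=14  p_k/q_k = 1447/190
…
k=9  a_k=1  p_k/q_k = 2993/393
k=10  a_k=1  p_k/q_k = 4539/596
…
k=12  a_k=1  p_k/q_k = 12071/1585
k=13  a_k=1  p_k/q_k = 19603/2574
fundamental: x₁=19603, y₁=2574  (since 384277609 − 58·6625476 = 1)

19603 2574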